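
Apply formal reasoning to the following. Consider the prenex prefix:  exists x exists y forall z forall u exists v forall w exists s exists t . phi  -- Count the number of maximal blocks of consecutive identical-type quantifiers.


Quantifier-type sequence: E E A A E A E E  (A=forall, E=exists)
Group into maximal same-type runs:
  Ex2 | Ax2 | Ex1 | Ax1 | Ex2
Number of blocks = 5

5


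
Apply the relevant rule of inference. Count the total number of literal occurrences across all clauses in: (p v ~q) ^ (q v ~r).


Counting literals in each clause:
Clause 1: 2 literal(s)
Clause 2: 2 literal(s)
Total = 4

4


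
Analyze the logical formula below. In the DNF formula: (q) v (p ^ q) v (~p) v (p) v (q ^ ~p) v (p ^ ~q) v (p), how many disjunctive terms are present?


A DNF formula is a disjunction of terms (conjunctions).
Terms are separated by v.
Counting the disjuncts: 7 terms.

7


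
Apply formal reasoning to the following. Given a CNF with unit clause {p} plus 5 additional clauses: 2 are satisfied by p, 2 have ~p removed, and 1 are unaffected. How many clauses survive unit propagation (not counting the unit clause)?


Satisfied (removed): 2
Shortened (remain): 2
Unchanged (remain): 1
Remaining = 2 + 1 = 3

3


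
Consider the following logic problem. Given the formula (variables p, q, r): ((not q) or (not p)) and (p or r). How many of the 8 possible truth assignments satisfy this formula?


Evaluate all 8 assignments for p, q, r:
p=0, q=0, r=0: 0
p=0, q=0, r=1: 1
p=0, q=1, r=0: 0
p=0, q=1, r=1: 1
p=1, q=0, r=0: 1
p=1, q=0, r=1: 1
p=1, q=1, r=0: 0
p=1, q=1, r=1: 0
Satisfying count = 4

4


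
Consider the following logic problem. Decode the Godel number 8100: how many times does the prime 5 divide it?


Factorize 8100 by dividing by 5 repeatedly.
Division steps: 5 divides 8100 exactly 2 time(s).
Exponent of 5 = 2

2


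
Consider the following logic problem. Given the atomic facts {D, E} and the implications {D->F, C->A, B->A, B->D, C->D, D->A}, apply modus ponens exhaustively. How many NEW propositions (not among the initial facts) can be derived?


Initial facts: {D, E}
Apply modus ponens to closure:
  D and D->F  =>  F
  D and D->A  =>  A
Final known: {A, D, E, F}
New propositions: {A, F}
Count = 2

2


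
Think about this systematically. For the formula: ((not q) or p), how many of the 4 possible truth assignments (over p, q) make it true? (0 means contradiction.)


Check all 4 assignments:
p=0, q=0: 1
p=0, q=1: 0
p=1, q=0: 1
p=1, q=1: 1
Count of True = 3

3


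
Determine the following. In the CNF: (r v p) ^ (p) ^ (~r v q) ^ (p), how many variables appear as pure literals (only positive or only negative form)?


Check each variable for pure literal status:
p: pure positive
q: pure positive
r: mixed (not pure)
Pure literal count = 2

2


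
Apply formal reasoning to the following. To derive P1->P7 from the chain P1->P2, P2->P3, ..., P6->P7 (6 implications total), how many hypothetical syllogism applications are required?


With 6 implications in a chain connecting 7 propositions:
P1->P2, P2->P3, ..., P6->P7
Steps needed = (number of implications) - 1 = 6 - 1 = 5

5


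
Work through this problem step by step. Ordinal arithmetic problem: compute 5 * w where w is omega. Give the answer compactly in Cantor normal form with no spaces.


Compute 5 * w.
Ordinal * is associative and left-distributive over +, but NOT commutative; for finite n>1, n*w = w but w*n stays w*n.
For finite n>0, n * w = sup{n*k : k<w} = w. So 5 * w = w.
Result = w

w


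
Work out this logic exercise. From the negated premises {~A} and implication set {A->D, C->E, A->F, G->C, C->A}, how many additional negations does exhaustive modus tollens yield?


Initial negated facts: {~A}
Apply modus tollens to closure:
  ~A and C->A  =>  ~C
  ~C and G->C  =>  ~G
Final negated: {~A, ~C, ~G}
New negations: {~C, ~G}
Count = 2

2


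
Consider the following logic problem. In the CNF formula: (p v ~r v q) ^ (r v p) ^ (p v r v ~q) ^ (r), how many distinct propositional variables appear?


Identify each variable that appears in the formula.
Variables found: p, q, r
Count = 3

3


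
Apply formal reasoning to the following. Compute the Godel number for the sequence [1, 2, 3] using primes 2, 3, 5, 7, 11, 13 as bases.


Encode each element as an exponent of the corresponding prime:
  2^1 = 2
  3^2 = 9
  5^3 = 125
Product = 2 * 9 * 125 = 2250

2250


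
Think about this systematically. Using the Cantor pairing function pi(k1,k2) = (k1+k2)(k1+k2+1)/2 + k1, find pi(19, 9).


k1 + k2 = 28
(k1+k2)(k1+k2+1)/2 = 28 * 29 / 2 = 406
pi = 406 + 19 = 425

425


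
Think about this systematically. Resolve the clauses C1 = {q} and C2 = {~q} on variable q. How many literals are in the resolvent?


Remove q from C1 and ~q from C2.
C1 remainder: {}
C2 remainder: {}
Union (resolvent): {} (empty clause)
Resolvent has 0 literal(s).

0


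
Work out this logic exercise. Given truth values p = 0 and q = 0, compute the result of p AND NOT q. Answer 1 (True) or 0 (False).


p = 0, q = 0
Operation: p AND NOT q
Evaluate: 0 AND NOT 0 = 0

0


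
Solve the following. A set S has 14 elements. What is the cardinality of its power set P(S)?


The power set of a set with n elements has 2^n elements.
|P(S)| = 2^14 = 16384

16384


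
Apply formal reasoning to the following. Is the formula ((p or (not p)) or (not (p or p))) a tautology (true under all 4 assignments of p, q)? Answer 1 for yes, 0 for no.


Check all 4 assignments:
p=0, q=0: 1
p=0, q=1: 1
p=1, q=0: 1
p=1, q=1: 1
Satisfying count = 4/4.
Tautology iff count = 4: yes.

1


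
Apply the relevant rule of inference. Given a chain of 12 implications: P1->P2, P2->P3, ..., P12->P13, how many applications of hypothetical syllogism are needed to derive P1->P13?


With 12 implications in a chain connecting 13 propositions:
P1->P2, P2->P3, ..., P12->P13
Steps needed = (number of implications) - 1 = 12 - 1 = 11

11


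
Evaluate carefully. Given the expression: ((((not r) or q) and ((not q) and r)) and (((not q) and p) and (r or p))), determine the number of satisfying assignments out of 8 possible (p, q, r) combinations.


Check all 8 assignments:
p=0, q=0, r=0: 0
p=0, q=0, r=1: 0
p=0, q=1, r=0: 0
p=0, q=1, r=1: 0
p=1, q=0, r=0: 0
p=1, q=0, r=1: 0
p=1, q=1, r=0: 0
p=1, q=1, r=1: 0
Count of True = 0

0


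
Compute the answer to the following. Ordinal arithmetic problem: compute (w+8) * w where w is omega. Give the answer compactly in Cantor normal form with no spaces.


Compute (w+8) * w.
Ordinal * is associative and left-distributive over +, but NOT commutative; for finite n>1, n*w = w but w*n stays w*n.
(w+8) * w = sup{(w+8)*k : k<w} = sup{w*k+8} = w^2 (the +8 tail is absorbed in the limit).
Result = w^2

w^2


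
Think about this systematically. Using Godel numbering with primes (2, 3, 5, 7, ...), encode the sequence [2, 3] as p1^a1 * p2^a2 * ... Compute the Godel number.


Encode each element as an exponent of the corresponding prime:
  2^2 = 4
  3^3 = 27
Product = 4 * 27 = 108

108


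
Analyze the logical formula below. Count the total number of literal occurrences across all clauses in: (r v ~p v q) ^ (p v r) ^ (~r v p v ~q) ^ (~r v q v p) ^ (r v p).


Counting literals in each clause:
Clause 1: 3 literal(s)
Clause 2: 2 literal(s)
Clause 3: 3 literal(s)
Clause 4: 3 literal(s)
Clause 5: 2 literal(s)
Total = 13

13


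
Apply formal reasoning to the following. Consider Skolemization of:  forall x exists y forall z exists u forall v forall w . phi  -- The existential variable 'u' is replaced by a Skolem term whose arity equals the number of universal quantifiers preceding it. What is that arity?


Quantifier prefix: forall x exists y forall z exists u forall v forall w
'u' is existentially quantified at position 4.
Universal variables preceding it: x, z
Skolem function arity = 2

2


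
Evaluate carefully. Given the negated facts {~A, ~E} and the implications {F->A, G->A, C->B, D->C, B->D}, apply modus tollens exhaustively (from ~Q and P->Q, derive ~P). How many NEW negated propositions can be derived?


Initial negated facts: {~A, ~E}
Apply modus tollens to closure:
  ~A and F->A  =>  ~F
  ~A and G->A  =>  ~G
Final negated: {~A, ~E, ~F, ~G}
New negations: {~F, ~G}
Count = 2

2


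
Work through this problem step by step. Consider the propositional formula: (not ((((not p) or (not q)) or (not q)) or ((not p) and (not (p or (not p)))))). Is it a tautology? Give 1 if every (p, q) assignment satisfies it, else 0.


Check all 4 assignments:
p=0, q=0: 0
p=0, q=1: 0
p=1, q=0: 0
p=1, q=1: 1
Satisfying count = 1/4.
Tautology iff count = 4: no.

0


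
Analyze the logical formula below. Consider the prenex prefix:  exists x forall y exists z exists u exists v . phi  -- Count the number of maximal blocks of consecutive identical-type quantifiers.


Quantifier-type sequence: E A E E E  (A=forall, E=exists)
Group into maximal same-type runs:
  Ex1 | Ax1 | Ex3
Number of blocks = 3

3


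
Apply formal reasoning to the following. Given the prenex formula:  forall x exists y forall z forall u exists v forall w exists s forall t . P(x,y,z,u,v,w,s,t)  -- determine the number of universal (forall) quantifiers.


Quantifier prefix: forall x exists y forall z forall u exists v forall w exists s forall t
Mark each quantifier type:
  U E U U E U E U
Universal count = 5, Existential count = 3
Asked for universal (forall) quantifiers: 5

5


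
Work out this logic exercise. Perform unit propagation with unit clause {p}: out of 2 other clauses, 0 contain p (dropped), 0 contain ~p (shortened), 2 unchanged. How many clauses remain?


Satisfied (removed): 0
Shortened (remain): 0
Unchanged (remain): 2
Remaining = 0 + 2 = 2

2


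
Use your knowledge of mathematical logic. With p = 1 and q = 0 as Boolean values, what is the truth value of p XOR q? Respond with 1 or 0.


p = 1, q = 0
Operation: p XOR q
Evaluate: 1 XOR 0 = 1

1


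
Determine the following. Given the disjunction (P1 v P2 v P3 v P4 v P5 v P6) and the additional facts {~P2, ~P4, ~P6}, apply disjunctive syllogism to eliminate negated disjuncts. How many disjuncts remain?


Original disjuncts (6): P1, P2, P3, P4, P5, P6
Negated (eliminate): ~P2, ~P4, ~P6
Remaining disjuncts: P1, P3, P5
Count = 6 - 3 = 3

3


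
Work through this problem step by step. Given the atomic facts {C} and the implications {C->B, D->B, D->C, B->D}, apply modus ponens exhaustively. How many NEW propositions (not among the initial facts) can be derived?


Initial facts: {C}
Apply modus ponens to closure:
  C and C->B  =>  B
  B and B->D  =>  D
Final known: {B, C, D}
New propositions: {B, D}
Count = 2

2


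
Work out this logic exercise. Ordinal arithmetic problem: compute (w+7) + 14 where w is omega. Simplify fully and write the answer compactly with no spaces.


Compute (w+7) + 14.
Ordinal + is associative but NOT commutative; for finite n>0, n + w = w but w + n stays w+n.
By associativity: (w+7) + 14 = w + (7+14) = w+21.
Result = w+21

w+21


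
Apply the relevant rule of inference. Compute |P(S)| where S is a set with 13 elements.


The power set of a set with n elements has 2^n elements.
|P(S)| = 2^13 = 8192

8192


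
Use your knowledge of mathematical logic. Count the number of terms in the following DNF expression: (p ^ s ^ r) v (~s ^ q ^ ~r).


A DNF formula is a disjunction of terms (conjunctions).
Terms are separated by v.
Counting the disjuncts: 2 terms.

2


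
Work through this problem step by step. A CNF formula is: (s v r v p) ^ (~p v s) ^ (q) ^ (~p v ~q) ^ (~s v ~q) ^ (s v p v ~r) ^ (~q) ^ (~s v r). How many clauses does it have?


A CNF formula is a conjunction of clauses.
Clauses are separated by ^.
Counting the conjuncts: 8 clauses.

8


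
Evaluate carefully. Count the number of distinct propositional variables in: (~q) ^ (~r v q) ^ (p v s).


Identify each variable that appears in the formula.
Variables found: p, q, r, s
Count = 4

4


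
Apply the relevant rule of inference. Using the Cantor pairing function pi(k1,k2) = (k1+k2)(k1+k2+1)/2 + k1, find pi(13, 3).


k1 + k2 = 16
(k1+k2)(k1+k2+1)/2 = 16 * 17 / 2 = 136
pi = 136 + 13 = 149

149


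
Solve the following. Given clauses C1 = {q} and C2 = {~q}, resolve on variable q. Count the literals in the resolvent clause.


Remove q from C1 and ~q from C2.
C1 remainder: {}
C2 remainder: {}
Union (resolvent): {} (empty clause)
Resolvent has 0 literal(s).

0


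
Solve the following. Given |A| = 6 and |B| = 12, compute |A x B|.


The Cartesian product A x B contains all ordered pairs (a, b).
|A x B| = |A| * |B| = 6 * 12 = 72

72


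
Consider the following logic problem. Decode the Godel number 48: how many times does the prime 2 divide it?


Factorize 48 by dividing by 2 repeatedly.
Division steps: 2 divides 48 exactly 4 time(s).
Exponent of 2 = 4

4


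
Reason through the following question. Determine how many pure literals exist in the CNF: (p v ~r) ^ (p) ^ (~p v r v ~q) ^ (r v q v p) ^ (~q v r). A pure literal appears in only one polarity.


Check each variable for pure literal status:
p: mixed (not pure)
q: mixed (not pure)
r: mixed (not pure)
Pure literal count = 0

0


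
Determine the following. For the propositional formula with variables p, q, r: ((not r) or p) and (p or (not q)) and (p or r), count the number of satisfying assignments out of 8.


Evaluate all 8 assignments for p, q, r:
p=0, q=0, r=0: 0
p=0, q=0, r=1: 0
p=0, q=1, r=0: 0
p=0, q=1, r=1: 0
p=1, q=0, r=0: 1
p=1, q=0, r=1: 1
p=1, q=1, r=0: 1
p=1, q=1, r=1: 1
Satisfying count = 4

4


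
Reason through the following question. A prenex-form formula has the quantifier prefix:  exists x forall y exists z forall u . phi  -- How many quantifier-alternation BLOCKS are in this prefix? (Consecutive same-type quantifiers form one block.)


Quantifier-type sequence: E A E A  (A=forall, E=exists)
Group into maximal same-type runs:
  Ex1 | Ax1 | Ex1 | Ax1
Number of blocks = 4

4


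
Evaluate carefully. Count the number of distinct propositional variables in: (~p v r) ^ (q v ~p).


Identify each variable that appears in the formula.
Variables found: p, q, r
Count = 3

3


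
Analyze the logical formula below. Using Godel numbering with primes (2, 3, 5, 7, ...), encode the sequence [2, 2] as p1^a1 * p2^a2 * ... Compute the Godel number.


Encode each element as an exponent of the corresponding prime:
  2^2 = 4
  3^2 = 9
Product = 4 * 9 = 36

36


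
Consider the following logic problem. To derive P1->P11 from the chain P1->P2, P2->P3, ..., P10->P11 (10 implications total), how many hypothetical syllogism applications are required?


With 10 implications in a chain connecting 11 propositions:
P1->P2, P2->P3, ..., P10->P11
Steps needed = (number of implications) - 1 = 10 - 1 = 9

9


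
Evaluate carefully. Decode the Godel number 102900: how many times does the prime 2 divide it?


Factorize 102900 by dividing by 2 repeatedly.
Division steps: 2 divides 102900 exactly 2 time(s).
Exponent of 2 = 2

2


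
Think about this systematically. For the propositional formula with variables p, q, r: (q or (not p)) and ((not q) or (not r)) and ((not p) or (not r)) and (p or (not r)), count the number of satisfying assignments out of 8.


Evaluate all 8 assignments for p, q, r:
p=0, q=0, r=0: 1
p=0, q=0, r=1: 0
p=0, q=1, r=0: 1
p=0, q=1, r=1: 0
p=1, q=0, r=0: 0
p=1, q=0, r=1: 0
p=1, q=1, r=0: 1
p=1, q=1, r=1: 0
Satisfying count = 3

3


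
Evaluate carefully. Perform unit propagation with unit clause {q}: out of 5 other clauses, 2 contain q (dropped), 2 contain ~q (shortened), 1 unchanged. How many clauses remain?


Satisfied (removed): 2
Shortened (remain): 2
Unchanged (remain): 1
Remaining = 2 + 1 = 3

3


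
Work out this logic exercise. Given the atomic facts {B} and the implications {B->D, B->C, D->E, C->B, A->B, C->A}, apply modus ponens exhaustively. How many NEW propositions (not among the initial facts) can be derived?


Initial facts: {B}
Apply modus ponens to closure:
  B and B->D  =>  D
  B and B->C  =>  C
  D and D->E  =>  E
  C and C->A  =>  A
Final known: {A, B, C, D, E}
New propositions: {A, C, D, E}
Count = 4

4


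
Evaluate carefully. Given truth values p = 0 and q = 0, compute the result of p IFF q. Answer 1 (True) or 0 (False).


p = 0, q = 0
Operation: p IFF q
Evaluate: 0 IFF 0 = 1

1


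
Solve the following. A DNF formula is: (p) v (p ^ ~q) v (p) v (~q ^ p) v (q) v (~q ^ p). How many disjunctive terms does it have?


A DNF formula is a disjunction of terms (conjunctions).
Terms are separated by v.
Counting the disjuncts: 6 terms.

6


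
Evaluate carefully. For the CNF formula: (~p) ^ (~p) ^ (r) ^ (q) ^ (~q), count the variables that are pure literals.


Check each variable for pure literal status:
p: pure negative
q: mixed (not pure)
r: pure positive
Pure literal count = 2

2


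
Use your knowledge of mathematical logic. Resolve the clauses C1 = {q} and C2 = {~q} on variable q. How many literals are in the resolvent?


Remove q from C1 and ~q from C2.
C1 remainder: {}
C2 remainder: {}
Union (resolvent): {} (empty clause)
Resolvent has 0 literal(s).

0


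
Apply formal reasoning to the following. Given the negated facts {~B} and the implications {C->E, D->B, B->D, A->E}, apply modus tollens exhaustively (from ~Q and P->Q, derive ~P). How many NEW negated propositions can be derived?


Initial negated facts: {~B}
Apply modus tollens to closure:
  ~B and D->B  =>  ~D
Final negated: {~B, ~D}
New negations: {~D}
Count = 1

1


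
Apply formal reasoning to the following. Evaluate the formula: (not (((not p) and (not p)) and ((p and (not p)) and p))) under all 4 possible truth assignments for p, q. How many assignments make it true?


Check all 4 assignments:
p=0, q=0: 1
p=0, q=1: 1
p=1, q=0: 1
p=1, q=1: 1
Count of True = 4

4


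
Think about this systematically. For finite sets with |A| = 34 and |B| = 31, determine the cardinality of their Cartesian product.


The Cartesian product A x B contains all ordered pairs (a, b).
|A x B| = |A| * |B| = 34 * 31 = 1054

1054


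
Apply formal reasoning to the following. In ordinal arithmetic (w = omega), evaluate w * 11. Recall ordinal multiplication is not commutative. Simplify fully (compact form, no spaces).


Compute w * 11.
Ordinal * is associative and left-distributive over +, but NOT commutative; for finite n>1, n*w = w but w*n stays w*n.
w * 11 means 11 copies of w concatenated: w*11.
Result = w*11

w*11


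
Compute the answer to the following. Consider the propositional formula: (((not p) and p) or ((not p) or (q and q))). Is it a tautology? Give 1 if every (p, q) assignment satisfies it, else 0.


Check all 4 assignments:
p=0, q=0: 1
p=0, q=1: 1
p=1, q=0: 0
p=1, q=1: 1
Satisfying count = 3/4.
Tautology iff count = 4: no.

0


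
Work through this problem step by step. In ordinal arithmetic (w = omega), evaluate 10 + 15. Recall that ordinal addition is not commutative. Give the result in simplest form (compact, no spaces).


Compute 10 + 15.
Ordinal + is associative but NOT commutative; for finite n>0, n + w = w but w + n stays w+n.
Both operands finite; ordinal + agrees with natural +: 10 + 15 = 25.
Result = 25

25


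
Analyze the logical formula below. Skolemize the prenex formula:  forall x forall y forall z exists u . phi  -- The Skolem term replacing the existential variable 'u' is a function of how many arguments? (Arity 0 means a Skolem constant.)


Quantifier prefix: forall x forall y forall z exists u
'u' is existentially quantified at position 4.
Universal variables preceding it: x, y, z
Skolem function arity = 3

3


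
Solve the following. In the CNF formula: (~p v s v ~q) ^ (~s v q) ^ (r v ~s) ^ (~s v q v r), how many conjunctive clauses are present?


A CNF formula is a conjunction of clauses.
Clauses are separated by ^.
Counting the conjuncts: 4 clauses.

4


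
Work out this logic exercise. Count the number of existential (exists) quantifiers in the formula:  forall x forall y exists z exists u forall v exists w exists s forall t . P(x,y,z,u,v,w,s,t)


Quantifier prefix: forall x forall y exists z exists u forall v exists w exists s forall t
Mark each quantifier type:
  U U E E U E E U
Universal count = 4, Existential count = 4
Asked for existential (exists) quantifiers: 4

4


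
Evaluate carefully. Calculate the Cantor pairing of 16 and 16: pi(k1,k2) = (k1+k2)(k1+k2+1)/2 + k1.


k1 + k2 = 32
(k1+k2)(k1+k2+1)/2 = 32 * 33 / 2 = 528
pi = 528 + 16 = 544

544


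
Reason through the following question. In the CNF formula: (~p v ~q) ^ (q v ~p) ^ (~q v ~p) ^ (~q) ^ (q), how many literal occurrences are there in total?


Counting literals in each clause:
Clause 1: 2 literal(s)
Clause 2: 2 literal(s)
Clause 3: 2 literal(s)
Clause 4: 1 literal(s)
Clause 5: 1 literal(s)
Total = 8

8


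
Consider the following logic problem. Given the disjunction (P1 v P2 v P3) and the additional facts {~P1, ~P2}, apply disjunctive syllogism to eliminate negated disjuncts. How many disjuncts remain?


Original disjuncts (3): P1, P2, P3
Negated (eliminate): ~P1, ~P2
Remaining disjuncts: P3
Count = 3 - 2 = 1

1


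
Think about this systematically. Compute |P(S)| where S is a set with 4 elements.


The power set of a set with n elements has 2^n elements.
|P(S)| = 2^4 = 16

16


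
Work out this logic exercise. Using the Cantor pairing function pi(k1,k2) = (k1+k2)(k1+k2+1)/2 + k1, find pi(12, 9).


k1 + k2 = 21
(k1+k2)(k1+k2+1)/2 = 21 * 22 / 2 = 231
pi = 231 + 12 = 243

243


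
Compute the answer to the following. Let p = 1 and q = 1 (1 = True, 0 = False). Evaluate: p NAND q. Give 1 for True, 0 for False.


p = 1, q = 1
Operation: p NAND q
Evaluate: 1 NAND 1 = 0

0


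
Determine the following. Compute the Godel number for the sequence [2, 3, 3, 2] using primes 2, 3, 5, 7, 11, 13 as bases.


Encode each element as an exponent of the corresponding prime:
  2^2 = 4
  3^3 = 27
  5^3 = 125
  7^2 = 49
Product = 4 * 27 * 125 * 49 = 661500

661500


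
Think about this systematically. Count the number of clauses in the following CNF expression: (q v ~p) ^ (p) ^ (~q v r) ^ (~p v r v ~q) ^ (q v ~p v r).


A CNF formula is a conjunction of clauses.
Clauses are separated by ^.
Counting the conjuncts: 5 clauses.

5


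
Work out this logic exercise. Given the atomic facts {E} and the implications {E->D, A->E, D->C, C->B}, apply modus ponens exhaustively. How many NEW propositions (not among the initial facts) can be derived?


Initial facts: {E}
Apply modus ponens to closure:
  E and E->D  =>  D
  D and D->C  =>  C
  C and C->B  =>  B
Final known: {B, C, D, E}
New propositions: {B, C, D}
Count = 3

3


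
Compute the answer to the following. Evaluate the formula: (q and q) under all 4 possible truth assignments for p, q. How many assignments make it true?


Check all 4 assignments:
p=0, q=0: 0
p=0, q=1: 1
p=1, q=0: 0
p=1, q=1: 1
Count of True = 2

2


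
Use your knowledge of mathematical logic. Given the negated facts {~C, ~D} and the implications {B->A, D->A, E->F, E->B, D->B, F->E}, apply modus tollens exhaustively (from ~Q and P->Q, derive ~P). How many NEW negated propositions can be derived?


Initial negated facts: {~C, ~D}
Apply modus tollens to closure:
  (no implication fires)
Final negated: {~C, ~D}
New negations: {(none)}
Count = 0

0


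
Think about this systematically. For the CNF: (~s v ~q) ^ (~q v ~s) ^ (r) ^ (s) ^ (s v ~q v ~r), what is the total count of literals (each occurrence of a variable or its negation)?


Counting literals in each clause:
Clause 1: 2 literal(s)
Clause 2: 2 literal(s)
Clause 3: 1 literal(s)
Clause 4: 1 literal(s)
Clause 5: 3 literal(s)
Total = 9

9


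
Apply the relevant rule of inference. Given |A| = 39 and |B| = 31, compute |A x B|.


The Cartesian product A x B contains all ordered pairs (a, b).
|A x B| = |A| * |B| = 39 * 31 = 1209

1209


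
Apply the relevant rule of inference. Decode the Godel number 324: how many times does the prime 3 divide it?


Factorize 324 by dividing by 3 repeatedly.
Division steps: 3 divides 324 exactly 4 time(s).
Exponent of 3 = 4

4


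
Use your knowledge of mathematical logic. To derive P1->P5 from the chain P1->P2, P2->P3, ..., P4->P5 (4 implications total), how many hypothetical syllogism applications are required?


With 4 implications in a chain connecting 5 propositions:
P1->P2, P2->P3, ..., P4->P5
Steps needed = (number of implications) - 1 = 4 - 1 = 3

3


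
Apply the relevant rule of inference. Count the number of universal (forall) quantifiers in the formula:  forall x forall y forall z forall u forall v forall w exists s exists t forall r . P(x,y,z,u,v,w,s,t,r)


Quantifier prefix: forall x forall y forall z forall u forall v forall w exists s exists t forall r
Mark each quantifier type:
  U U U U U U E E U
Universal count = 7, Existential count = 2
Asked for universal (forall) quantifiers: 7

7


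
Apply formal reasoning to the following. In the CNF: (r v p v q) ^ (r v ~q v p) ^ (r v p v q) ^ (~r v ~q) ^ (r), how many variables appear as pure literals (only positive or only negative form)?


Check each variable for pure literal status:
p: pure positive
q: mixed (not pure)
r: mixed (not pure)
Pure literal count = 1

1


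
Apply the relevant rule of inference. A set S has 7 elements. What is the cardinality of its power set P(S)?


The power set of a set with n elements has 2^n elements.
|P(S)| = 2^7 = 128

128


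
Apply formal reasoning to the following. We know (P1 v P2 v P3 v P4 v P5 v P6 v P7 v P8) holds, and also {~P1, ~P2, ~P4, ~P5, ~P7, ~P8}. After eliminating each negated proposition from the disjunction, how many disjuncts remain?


Original disjuncts (8): P1, P2, P3, P4, P5, P6, P7, P8
Negated (eliminate): ~P1, ~P2, ~P4, ~P5, ~P7, ~P8
Remaining disjuncts: P3, P6
Count = 8 - 6 = 2

2


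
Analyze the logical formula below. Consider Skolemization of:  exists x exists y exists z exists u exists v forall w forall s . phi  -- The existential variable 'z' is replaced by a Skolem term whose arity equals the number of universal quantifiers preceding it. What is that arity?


Quantifier prefix: exists x exists y exists z exists u exists v forall w forall s
'z' is existentially quantified at position 3.
No universal quantifiers precede it.
Skolem function arity = 0 (a Skolem constant)

0


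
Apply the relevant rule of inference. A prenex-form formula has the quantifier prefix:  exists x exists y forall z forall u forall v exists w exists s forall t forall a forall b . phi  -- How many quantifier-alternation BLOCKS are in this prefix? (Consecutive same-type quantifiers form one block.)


Quantifier-type sequence: E E A A A E E A A A  (A=forall, E=exists)
Group into maximal same-type runs:
  Ex2 | Ax3 | Ex2 | Ax3
Number of blocks = 4

4


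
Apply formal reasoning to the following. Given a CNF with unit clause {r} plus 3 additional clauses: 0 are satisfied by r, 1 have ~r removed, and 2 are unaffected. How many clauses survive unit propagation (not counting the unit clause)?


Satisfied (removed): 0
Shortened (remain): 1
Unchanged (remain): 2
Remaining = 1 + 2 = 3

3


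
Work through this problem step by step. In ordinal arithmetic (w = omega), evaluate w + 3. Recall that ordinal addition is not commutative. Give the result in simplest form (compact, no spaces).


Compute w + 3.
Ordinal + is associative but NOT commutative; for finite n>0, n + w = w but w + n stays w+n.
w + 3 is already in normal form (a successor ordinal beyond w).
Result = w+3

w+3


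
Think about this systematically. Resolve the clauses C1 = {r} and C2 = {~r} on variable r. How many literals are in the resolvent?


Remove r from C1 and ~r from C2.
C1 remainder: {}
C2 remainder: {}
Union (resolvent): {} (empty clause)
Resolvent has 0 literal(s).

0


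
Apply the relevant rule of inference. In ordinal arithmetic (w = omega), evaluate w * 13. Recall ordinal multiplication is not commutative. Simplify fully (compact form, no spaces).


Compute w * 13.
Ordinal * is associative and left-distributive over +, but NOT commutative; for finite n>1, n*w = w but w*n stays w*n.
w * 13 means 13 copies of w concatenated: w*13.
Result = w*13

w*13


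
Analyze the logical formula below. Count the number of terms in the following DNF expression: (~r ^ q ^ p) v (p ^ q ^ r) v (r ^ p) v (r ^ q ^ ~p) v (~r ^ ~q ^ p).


A DNF formula is a disjunction of terms (conjunctions).
Terms are separated by v.
Counting the disjuncts: 5 terms.

5


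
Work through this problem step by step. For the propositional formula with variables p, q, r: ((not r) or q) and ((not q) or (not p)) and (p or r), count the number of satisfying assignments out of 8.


Evaluate all 8 assignments for p, q, r:
p=0, q=0, r=0: 0
p=0, q=0, r=1: 0
p=0, q=1, r=0: 0
p=0, q=1, r=1: 1
p=1, q=0, r=0: 1
p=1, q=0, r=1: 0
p=1, q=1, r=0: 0
p=1, q=1, r=1: 0
Satisfying count = 2

2


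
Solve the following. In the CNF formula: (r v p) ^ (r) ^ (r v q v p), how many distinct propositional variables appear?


Identify each variable that appears in the formula.
Variables found: p, q, r
Count = 3

3


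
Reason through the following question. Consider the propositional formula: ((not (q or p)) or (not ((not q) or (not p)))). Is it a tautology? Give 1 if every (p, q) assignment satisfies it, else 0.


Check all 4 assignments:
p=0, q=0: 1
p=0, q=1: 0
p=1, q=0: 0
p=1, q=1: 1
Satisfying count = 2/4.
Tautology iff count = 4: no.

0


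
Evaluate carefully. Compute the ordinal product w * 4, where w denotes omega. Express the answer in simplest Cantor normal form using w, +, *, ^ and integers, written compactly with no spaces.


Compute w * 4.
Ordinal * is associative and left-distributive over +, but NOT commutative; for finite n>1, n*w = w but w*n stays w*n.
w * 4 means 4 copies of w concatenated: w*4.
Result = w*4

w*4


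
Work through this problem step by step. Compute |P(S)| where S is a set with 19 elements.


The power set of a set with n elements has 2^n elements.
|P(S)| = 2^19 = 524288

524288


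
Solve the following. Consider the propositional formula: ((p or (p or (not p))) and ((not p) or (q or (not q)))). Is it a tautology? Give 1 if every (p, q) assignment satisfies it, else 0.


Check all 4 assignments:
p=0, q=0: 1
p=0, q=1: 1
p=1, q=0: 1
p=1, q=1: 1
Satisfying count = 4/4.
Tautology iff count = 4: yes.

1


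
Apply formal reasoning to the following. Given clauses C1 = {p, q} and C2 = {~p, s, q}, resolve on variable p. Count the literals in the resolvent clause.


Remove p from C1 and ~p from C2.
C1 remainder: {q}
C2 remainder: {s, q}
Union (resolvent): {q, s}
Resolvent has 2 literal(s).

2


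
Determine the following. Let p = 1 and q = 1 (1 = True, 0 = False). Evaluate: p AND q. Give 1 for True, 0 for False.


p = 1, q = 1
Operation: p AND q
Evaluate: 1 AND 1 = 1

1


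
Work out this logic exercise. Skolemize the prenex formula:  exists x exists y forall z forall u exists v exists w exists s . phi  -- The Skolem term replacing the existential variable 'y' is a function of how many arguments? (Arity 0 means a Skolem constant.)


Quantifier prefix: exists x exists y forall z forall u exists v exists w exists s
'y' is existentially quantified at position 2.
No universal quantifiers precede it.
Skolem function arity = 0 (a Skolem constant)

0


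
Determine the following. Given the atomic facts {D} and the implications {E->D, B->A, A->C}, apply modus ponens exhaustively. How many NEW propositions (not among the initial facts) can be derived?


Initial facts: {D}
Apply modus ponens to closure:
  (no implication fires)
Final known: {D}
New propositions: {(none)}
Count = 0

0


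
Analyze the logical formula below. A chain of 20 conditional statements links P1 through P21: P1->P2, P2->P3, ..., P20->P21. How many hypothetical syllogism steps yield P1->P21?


With 20 implications in a chain connecting 21 propositions:
P1->P2, P2->P3, ..., P20->P21
Steps needed = (number of implications) - 1 = 20 - 1 = 19

19


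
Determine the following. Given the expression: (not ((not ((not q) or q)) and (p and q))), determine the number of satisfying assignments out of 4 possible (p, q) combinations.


Check all 4 assignments:
p=0, q=0: 1
p=0, q=1: 1
p=1, q=0: 1
p=1, q=1: 1
Count of True = 4

4


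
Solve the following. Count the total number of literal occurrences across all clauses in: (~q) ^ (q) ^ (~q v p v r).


Counting literals in each clause:
Clause 1: 1 literal(s)
Clause 2: 1 literal(s)
Clause 3: 3 literal(s)
Total = 5

5


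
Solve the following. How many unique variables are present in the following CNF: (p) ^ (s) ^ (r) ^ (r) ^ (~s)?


Identify each variable that appears in the formula.
Variables found: p, r, s
Count = 3

3


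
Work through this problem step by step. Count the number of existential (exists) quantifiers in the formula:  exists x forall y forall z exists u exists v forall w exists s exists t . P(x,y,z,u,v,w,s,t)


Quantifier prefix: exists x forall y forall z exists u exists v forall w exists s exists t
Mark each quantifier type:
  E U U E E U E E
Universal count = 3, Existential count = 5
Asked for existential (exists) quantifiers: 5

5


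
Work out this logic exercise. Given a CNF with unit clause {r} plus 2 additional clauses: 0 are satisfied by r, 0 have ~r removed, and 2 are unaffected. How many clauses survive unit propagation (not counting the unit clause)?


Satisfied (removed): 0
Shortened (remain): 0
Unchanged (remain): 2
Remaining = 0 + 2 = 2

2


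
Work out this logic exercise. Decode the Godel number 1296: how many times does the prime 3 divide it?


Factorize 1296 by dividing by 3 repeatedly.
Division steps: 3 divides 1296 exactly 4 time(s).
Exponent of 3 = 4

4


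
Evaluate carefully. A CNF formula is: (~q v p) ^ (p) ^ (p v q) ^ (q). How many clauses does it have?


A CNF formula is a conjunction of clauses.
Clauses are separated by ^.
Counting the conjuncts: 4 clauses.

4


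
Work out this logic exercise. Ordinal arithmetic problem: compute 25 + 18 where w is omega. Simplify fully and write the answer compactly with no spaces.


Compute 25 + 18.
Ordinal + is associative but NOT commutative; for finite n>0, n + w = w but w + n stays w+n.
Both operands finite; ordinal + agrees with natural +: 25 + 18 = 43.
Result = 43

43


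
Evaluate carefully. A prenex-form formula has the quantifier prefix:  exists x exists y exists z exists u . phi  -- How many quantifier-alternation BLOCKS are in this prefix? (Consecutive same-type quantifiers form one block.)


Quantifier-type sequence: E E E E  (A=forall, E=exists)
Group into maximal same-type runs:
  Ex4
Number of blocks = 1

1


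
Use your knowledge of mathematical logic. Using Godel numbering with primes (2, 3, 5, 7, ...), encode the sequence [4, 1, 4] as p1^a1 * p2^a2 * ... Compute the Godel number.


Encode each element as an exponent of the corresponding prime:
  2^4 = 16
  3^1 = 3
  5^4 = 625
Product = 16 * 3 * 625 = 30000

30000


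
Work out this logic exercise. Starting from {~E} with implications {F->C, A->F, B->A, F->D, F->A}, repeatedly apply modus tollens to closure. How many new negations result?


Initial negated facts: {~E}
Apply modus tollens to closure:
  (no implication fires)
Final negated: {~E}
New negations: {(none)}
Count = 0

0


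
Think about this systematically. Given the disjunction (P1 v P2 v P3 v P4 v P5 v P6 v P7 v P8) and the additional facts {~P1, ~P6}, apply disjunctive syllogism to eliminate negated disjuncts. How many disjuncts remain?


Original disjuncts (8): P1, P2, P3, P4, P5, P6, P7, P8
Negated (eliminate): ~P1, ~P6
Remaining disjuncts: P2, P3, P4, P5, P7, P8
Count = 8 - 2 = 6

6


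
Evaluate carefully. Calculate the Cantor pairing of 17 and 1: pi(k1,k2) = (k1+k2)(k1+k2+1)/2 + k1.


k1 + k2 = 18
(k1+k2)(k1+k2+1)/2 = 18 * 19 / 2 = 171
pi = 171 + 17 = 188

188


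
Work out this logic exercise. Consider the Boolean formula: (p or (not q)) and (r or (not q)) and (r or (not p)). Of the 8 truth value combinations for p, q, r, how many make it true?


Evaluate all 8 assignments for p, q, r:
p=0, q=0, r=0: 1
p=0, q=0, r=1: 1
p=0, q=1, r=0: 0
p=0, q=1, r=1: 0
p=1, q=0, r=0: 0
p=1, q=0, r=1: 1
p=1, q=1, r=0: 0
p=1, q=1, r=1: 1
Satisfying count = 4

4


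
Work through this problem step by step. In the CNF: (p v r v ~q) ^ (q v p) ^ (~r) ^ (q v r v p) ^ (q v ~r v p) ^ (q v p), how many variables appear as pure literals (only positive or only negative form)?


Check each variable for pure literal status:
p: pure positive
q: mixed (not pure)
r: mixed (not pure)
Pure literal count = 1

1


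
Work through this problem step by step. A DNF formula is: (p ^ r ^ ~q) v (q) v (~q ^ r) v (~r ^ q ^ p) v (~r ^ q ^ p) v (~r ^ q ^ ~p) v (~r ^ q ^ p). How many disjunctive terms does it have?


A DNF formula is a disjunction of terms (conjunctions).
Terms are separated by v.
Counting the disjuncts: 7 terms.

7


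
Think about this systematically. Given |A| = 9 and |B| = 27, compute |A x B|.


The Cartesian product A x B contains all ordered pairs (a, b).
|A x B| = |A| * |B| = 9 * 27 = 243

243


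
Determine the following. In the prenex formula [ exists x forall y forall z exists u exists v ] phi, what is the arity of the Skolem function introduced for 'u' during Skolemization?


Quantifier prefix: exists x forall y forall z exists u exists v
'u' is existentially quantified at position 4.
Universal variables preceding it: y, z
Skolem function arity = 2

2


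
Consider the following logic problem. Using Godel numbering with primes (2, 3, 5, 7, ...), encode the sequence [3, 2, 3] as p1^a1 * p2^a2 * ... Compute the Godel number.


Encode each element as an exponent of the corresponding prime:
  2^3 = 8
  3^2 = 9
  5^3 = 125
Product = 8 * 9 * 125 = 9000

9000


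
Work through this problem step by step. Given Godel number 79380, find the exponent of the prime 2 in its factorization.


Factorize 79380 by dividing by 2 repeatedly.
Division steps: 2 divides 79380 exactly 2 time(s).
Exponent of 2 = 2

2


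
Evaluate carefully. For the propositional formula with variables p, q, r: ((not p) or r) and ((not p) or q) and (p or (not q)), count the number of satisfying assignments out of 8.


Evaluate all 8 assignments for p, q, r:
p=0, q=0, r=0: 1
p=0, q=0, r=1: 1
p=0, q=1, r=0: 0
p=0, q=1, r=1: 0
p=1, q=0, r=0: 0
p=1, q=0, r=1: 0
p=1, q=1, r=0: 0
p=1, q=1, r=1: 1
Satisfying count = 3

3


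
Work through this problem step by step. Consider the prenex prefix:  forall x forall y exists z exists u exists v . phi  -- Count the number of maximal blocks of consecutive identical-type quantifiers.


Quantifier-type sequence: A A E E E  (A=forall, E=exists)
Group into maximal same-type runs:
  Ax2 | Ex3
Number of blocks = 2

2


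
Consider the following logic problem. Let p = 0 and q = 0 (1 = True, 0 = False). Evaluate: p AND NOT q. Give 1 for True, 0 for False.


p = 0, q = 0
Operation: p AND NOT q
Evaluate: 0 AND NOT 0 = 0

0


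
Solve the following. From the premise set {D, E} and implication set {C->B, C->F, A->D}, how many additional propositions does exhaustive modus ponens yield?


Initial facts: {D, E}
Apply modus ponens to closure:
  (no implication fires)
Final known: {D, E}
New propositions: {(none)}
Count = 0

0


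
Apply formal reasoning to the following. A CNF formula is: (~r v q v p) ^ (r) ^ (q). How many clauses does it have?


A CNF formula is a conjunction of clauses.
Clauses are separated by ^.
Counting the conjuncts: 3 clauses.

3


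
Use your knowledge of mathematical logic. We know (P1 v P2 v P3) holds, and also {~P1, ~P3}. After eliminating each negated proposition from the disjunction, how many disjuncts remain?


Original disjuncts (3): P1, P2, P3
Negated (eliminate): ~P1, ~P3
Remaining disjuncts: P2
Count = 3 - 2 = 1

1
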